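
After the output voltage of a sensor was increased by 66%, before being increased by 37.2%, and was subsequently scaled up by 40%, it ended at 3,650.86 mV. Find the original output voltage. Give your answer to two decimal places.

Undoing the 40% increase: 3,650.86 ÷ 1.4 ≈ 2607.757143.
Undoing the 37.2% increase: 2607.757143 ÷ 1.372 ≈ 1900.697626.
Undoing the 66% increase: 1900.697626 ÷ 1.66 ≈ 1,145.00 mV.

1,145.00 mV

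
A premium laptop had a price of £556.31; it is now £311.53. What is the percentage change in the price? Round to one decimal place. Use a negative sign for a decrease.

Change: £311.53 − £556.31 = -£244.78.
Relative to the original: -£244.78 ÷ £556.31 ≈ -44.0%.

-44.0%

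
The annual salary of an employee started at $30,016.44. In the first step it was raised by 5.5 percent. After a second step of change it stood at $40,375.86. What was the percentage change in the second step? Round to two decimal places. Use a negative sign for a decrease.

27.50%

After the first step: $30,016.44 × 1.055 = $31667.3442.
Second-step multiplier: $40,375.86 ÷ $31667.3442 ≈ 1.275.
That is a change of 27.50%.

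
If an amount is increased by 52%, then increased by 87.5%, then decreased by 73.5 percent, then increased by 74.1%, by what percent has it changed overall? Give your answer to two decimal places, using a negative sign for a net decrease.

31.49%

A 52% increase multiplies by 1.52.
Then an 87.5% increase: 1.52 × 1.875 = 2.85.
Then a 73.5% decrease: 2.85 × 0.265 = 0.75525.
Then a 74.1% increase: 0.75525 × 1.741 = 1.31489025.
Overall factor 1.31489025, i.e. 31.49%.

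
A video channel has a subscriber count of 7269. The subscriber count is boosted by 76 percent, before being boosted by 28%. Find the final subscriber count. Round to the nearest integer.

Each change multiplies by a factor: 1.76 × 1.28 = 2.2528.
7269 × 2.2528 = 16375.6032 ≈ 16376.

16376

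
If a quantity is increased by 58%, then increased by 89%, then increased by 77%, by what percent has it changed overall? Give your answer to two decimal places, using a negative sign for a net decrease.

The combined multiplier is 1.58 × 1.89 × 1.77 = 5.285574.
That corresponds to an increase of 428.56%.

428.56%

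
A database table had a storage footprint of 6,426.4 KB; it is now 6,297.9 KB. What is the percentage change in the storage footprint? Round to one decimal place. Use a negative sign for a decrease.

Change: 6,297.9 − 6,426.4 = -128.5.
Relative to the original: -128.5 ÷ 6,426.4 ≈ -2.0%.

-2.0%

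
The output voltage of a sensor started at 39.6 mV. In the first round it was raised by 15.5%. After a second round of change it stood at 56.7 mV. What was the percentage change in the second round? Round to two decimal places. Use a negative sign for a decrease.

After the first round: 39.6 × 1.155 = 45.738.
Second-round multiplier: 56.7 ÷ 45.738 ≈ 1.239669.
That is a change of 23.97%.

23.97%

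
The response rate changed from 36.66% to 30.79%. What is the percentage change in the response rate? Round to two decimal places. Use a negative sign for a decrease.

The change is 30.79 − 36.66 = -5.87 percentage points.
Relative to the original 36.66%, that is -5.87 ÷ 36.66 ≈ -16.01%.

-16.01%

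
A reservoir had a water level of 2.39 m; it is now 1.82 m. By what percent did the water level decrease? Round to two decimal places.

23.85%

Change: 1.82 − 2.39 = -0.57.
Relative to the original: -0.57 ÷ 2.39 ≈ -23.85%.
So the water level decreased by 23.85%.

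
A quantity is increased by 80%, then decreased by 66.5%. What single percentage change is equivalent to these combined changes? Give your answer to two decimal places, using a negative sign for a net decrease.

-39.70%

An 80% increase multiplies by 1.8.
Then a 66.5% decrease: 1.8 × 0.335 = 0.603.
Overall factor 0.603, i.e. -39.70%.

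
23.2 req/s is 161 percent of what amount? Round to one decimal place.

23.2 req/s ÷ 1.61 ≈ 14.4 req/s.

14.4 req/s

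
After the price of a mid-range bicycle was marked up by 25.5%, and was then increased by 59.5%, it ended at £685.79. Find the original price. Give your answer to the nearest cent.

£342.60

Undoing the 59.5% increase: £685.79 ÷ 1.595 ≈ £429.962382.
Undoing the 25.5% increase: £429.962382 ÷ 1.255 ≈ £342.60.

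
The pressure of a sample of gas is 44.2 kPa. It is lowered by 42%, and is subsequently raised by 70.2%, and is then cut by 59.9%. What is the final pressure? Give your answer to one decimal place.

17.5 kPa

After the 42% decrease: 44.2 × 0.58 = 25.636.
70.2% increase: 25.636 × 1.702 = 43.632472.
59.9% decrease: 43.632472 × 0.401 = 17.496621272 ≈ 17.5.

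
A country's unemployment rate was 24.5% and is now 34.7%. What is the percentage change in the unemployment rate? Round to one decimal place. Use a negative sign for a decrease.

The change is 34.7 − 24.5 = 10.2 percentage points.
Relative to the original 24.5%, that is 10.2 ÷ 24.5 ≈ 41.6%.

41.6%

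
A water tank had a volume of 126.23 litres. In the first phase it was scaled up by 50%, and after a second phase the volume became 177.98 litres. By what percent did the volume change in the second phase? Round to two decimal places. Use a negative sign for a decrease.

-6.00%

After the first phase: 126.23 × 1.5 = 189.345.
Second-phase multiplier: 177.98 ÷ 189.345 ≈ 0.939977.
That is a change of -6.00%.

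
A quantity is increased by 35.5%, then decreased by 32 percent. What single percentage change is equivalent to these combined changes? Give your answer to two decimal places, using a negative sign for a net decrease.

The combined multiplier is 1.355 × 0.68 = 0.9214.
That corresponds to a decrease of 7.86%.

-7.86%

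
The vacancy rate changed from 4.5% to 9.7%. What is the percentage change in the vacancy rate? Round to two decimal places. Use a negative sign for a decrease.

115.56%

The change is 9.7 − 4.5 = 5.2 percentage points.
Relative to the original 4.5%, that is 5.2 ÷ 4.5 ≈ 115.56%.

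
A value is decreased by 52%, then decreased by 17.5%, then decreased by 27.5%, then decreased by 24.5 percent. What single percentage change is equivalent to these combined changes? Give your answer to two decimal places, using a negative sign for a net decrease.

-78.32%

The combined multiplier is 0.48 × 0.825 × 0.725 × 0.755 = 0.2167605.
That corresponds to a decrease of 78.32%.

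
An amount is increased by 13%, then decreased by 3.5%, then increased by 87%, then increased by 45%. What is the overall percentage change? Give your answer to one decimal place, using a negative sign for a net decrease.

195.7%

A 13% increase multiplies by 1.13.
Then a 3.5% decrease: 1.13 × 0.965 = 1.09045.
Then an 87% increase: 1.09045 × 1.87 = 2.0391415.
Then a 45% increase: 2.0391415 × 1.45 = 2.956755175.
Overall factor 2.956755175, i.e. 195.7%.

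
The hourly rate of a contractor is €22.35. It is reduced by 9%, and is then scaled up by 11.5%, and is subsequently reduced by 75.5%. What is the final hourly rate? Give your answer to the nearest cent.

€5.56

Each change multiplies by a factor: 0.91 × 1.115 × 0.245 = 0.24858925.
€22.35 × 0.24858925 = €5.5559697375 ≈ €5.56.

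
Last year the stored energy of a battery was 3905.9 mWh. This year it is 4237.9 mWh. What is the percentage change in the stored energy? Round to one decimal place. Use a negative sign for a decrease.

8.5%

Change: 4237.9 − 3905.9 = 332.0.
Relative to the original: 332.0 ÷ 3905.9 ≈ 8.5%.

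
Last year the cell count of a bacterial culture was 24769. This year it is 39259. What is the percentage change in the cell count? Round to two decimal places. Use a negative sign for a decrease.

58.50%

Change: 39259 − 24769 = 14490.
Relative to the original: 14490 ÷ 24769 ≈ 58.50%.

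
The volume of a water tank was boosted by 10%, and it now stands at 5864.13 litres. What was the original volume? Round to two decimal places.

5331.03 litres

The overall multiplier applied was 1.1.
So the original volume was 5864.13 ÷ 1.1 ≈ 5331.03 litres.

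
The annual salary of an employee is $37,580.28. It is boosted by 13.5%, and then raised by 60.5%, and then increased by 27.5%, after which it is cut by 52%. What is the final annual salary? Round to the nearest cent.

13.5% increase: $37,580.28 × 1.135 = $42653.6178.
60.5% increase: $42653.6178 × 1.605 = $68459.056569.
After the 27.5% increase: $68459.056569 × 1.275 = $87285.297125475.
52% decrease: $87285.297125475 × 0.48 = $41896.942620228 ≈ $41,896.94.

$41,896.94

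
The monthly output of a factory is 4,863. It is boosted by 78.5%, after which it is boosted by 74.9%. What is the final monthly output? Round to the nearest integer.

15,182

Each change multiplies by a factor: 1.785 × 1.749 = 3.121965.
4,863 × 3.121965 = 15182.115795 ≈ 15,182.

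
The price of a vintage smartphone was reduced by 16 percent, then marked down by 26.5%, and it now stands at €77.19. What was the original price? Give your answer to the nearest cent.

€125.02

The overall multiplier applied was 0.84 × 0.735 = 0.6174.
So the original price was €77.19 ÷ 0.6174 ≈ €125.02.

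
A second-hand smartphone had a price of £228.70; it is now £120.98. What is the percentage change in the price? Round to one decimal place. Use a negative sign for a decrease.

Change: £120.98 − £228.70 = -£107.72.
Relative to the original: -£107.72 ÷ £228.70 ≈ -47.1%.

-47.1%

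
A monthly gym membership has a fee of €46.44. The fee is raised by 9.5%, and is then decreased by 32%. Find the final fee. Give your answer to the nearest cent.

€34.58

Each change multiplies by a factor: 1.095 × 0.68 = 0.7446.
€46.44 × 0.7446 = €34.579224 ≈ €34.58.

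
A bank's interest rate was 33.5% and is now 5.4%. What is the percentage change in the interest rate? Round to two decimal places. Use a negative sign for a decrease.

The change is 5.4 − 33.5 = -28.1 percentage points.
Relative to the original 33.5%, that is -28.1 ÷ 33.5 ≈ -83.88%.

-83.88%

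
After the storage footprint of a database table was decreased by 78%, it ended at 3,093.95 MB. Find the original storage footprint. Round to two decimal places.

14,063.41 MB

The overall multiplier applied was 0.22.
So the original storage footprint was 3,093.95 ÷ 0.22 ≈ 14,063.41 MB.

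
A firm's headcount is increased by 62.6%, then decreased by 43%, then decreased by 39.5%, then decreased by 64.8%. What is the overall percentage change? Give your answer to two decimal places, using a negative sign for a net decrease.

-80.26%

The combined multiplier is 1.626 × 0.57 × 0.605 × 0.352 = 0.1973755872.
That corresponds to a decrease of 80.26%.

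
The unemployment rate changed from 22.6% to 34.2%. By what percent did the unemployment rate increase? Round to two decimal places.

The change is 34.2 − 22.6 = 11.6 percentage points.
Relative to the original 22.6%, that is 11.6 ÷ 22.6 ≈ 51.33%.
So the unemployment rate rose by 51.33%.

51.33%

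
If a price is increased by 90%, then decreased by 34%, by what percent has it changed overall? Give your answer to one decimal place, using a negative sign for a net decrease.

The combined multiplier is 1.9 × 0.66 = 1.254.
That corresponds to an increase of 25.4%.

25.4%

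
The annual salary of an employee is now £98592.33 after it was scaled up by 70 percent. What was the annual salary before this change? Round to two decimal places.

The overall multiplier applied was 1.7.
So the original annual salary was £98592.33 ÷ 1.7 ≈ £57995.49.

£57995.49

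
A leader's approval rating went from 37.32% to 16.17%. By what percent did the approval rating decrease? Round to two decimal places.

56.67%

The change is 16.17 − 37.32 = -21.15 percentage points.
Relative to the original 37.32%, that is -21.15 ÷ 37.32 ≈ -56.67%.
So the approval rating fell by 56.67%.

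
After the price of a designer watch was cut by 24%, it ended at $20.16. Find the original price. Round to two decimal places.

$26.53

The overall multiplier applied was 0.76.
So the original price was $20.16 ÷ 0.76 ≈ $26.53.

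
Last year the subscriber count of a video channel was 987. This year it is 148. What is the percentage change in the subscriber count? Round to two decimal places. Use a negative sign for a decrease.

Change: 148 − 987 = -839.
Relative to the original: -839 ÷ 987 ≈ -85.01%.

-85.01%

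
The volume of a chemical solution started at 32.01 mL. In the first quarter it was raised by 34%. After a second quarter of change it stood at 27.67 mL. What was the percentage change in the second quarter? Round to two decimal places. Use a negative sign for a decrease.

After the first quarter: 32.01 × 1.34 = 42.8934.
Second-quarter multiplier: 27.67 ÷ 42.8934 ≈ 0.645088.
That is a change of -35.49%.

-35.49%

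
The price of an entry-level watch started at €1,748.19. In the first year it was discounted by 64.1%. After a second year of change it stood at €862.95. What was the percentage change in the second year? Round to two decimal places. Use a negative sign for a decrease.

37.50%

After the first year: €1,748.19 × 0.359 = €627.60021.
Second-year multiplier: €862.95 ÷ €627.60021 ≈ 1.375.
That is a change of 37.50%.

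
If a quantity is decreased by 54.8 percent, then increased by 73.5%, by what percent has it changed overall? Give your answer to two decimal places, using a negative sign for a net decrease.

-21.58%

The combined multiplier is 0.452 × 1.735 = 0.78422.
That corresponds to a decrease of 21.58%.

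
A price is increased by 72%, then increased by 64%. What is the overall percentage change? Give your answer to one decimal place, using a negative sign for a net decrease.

182.1%

The combined multiplier is 1.72 × 1.64 = 2.8208.
That corresponds to an increase of 182.1%.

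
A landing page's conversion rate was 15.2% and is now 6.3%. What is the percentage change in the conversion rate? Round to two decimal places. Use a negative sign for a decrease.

-58.55%

The change is 6.3 − 15.2 = -8.9 percentage points.
Relative to the original 15.2%, that is -8.9 ÷ 15.2 ≈ -58.55%.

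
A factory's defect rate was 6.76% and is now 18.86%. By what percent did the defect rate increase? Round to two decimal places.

The change is 18.86 − 6.76 = 12.10 percentage points.
Relative to the original 6.76%, that is 12.10 ÷ 6.76 ≈ 178.99%.
So the defect rate rose by 178.99%.

178.99%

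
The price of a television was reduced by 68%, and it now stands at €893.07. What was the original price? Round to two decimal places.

€2790.84

The overall multiplier applied was 0.32.
So the original price was €893.07 ÷ 0.32 ≈ €2790.84.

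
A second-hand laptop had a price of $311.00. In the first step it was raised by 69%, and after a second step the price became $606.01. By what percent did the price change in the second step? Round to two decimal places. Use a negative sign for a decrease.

After the first step: $311.00 × 1.69 = $525.59.
Second-step multiplier: $606.01 ÷ $525.59 ≈ 1.153009.
That is a change of 15.30%.

15.30%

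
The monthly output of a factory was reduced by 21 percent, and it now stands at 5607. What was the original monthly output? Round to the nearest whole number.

The overall multiplier applied was 0.79.
So the original monthly output was 5607 ÷ 0.79 ≈ 7097.

7097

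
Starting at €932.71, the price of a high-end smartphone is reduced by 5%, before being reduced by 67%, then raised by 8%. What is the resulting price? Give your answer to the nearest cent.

Apply the 5% decrease: €932.71 × 0.95 = €886.0745.
Apply the 67% decrease: €886.0745 × 0.33 = €292.404585.
8% increase: €292.404585 × 1.08 = €315.7969518 ≈ €315.80.

€315.80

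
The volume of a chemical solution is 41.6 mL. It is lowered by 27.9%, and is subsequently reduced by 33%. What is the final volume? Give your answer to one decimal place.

20.1 mL

Each change multiplies by a factor: 0.721 × 0.67 = 0.48307.
41.6 × 0.48307 = 20.095712 ≈ 20.1.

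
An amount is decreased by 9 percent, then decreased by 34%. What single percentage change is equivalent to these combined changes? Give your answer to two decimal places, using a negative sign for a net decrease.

The combined multiplier is 0.91 × 0.66 = 0.6006.
That corresponds to a decrease of 39.94%.

-39.94%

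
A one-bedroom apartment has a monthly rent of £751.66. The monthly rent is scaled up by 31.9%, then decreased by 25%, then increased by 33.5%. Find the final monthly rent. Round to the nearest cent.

Each change multiplies by a factor: 1.319 × 0.75 × 1.335 = 1.32064875.
£751.66 × 1.32064875 = £992.678839425 ≈ £992.68.

£992.68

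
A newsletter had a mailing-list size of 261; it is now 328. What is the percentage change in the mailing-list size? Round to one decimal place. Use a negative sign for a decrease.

25.7%

Change: 328 − 261 = 67.
Relative to the original: 67 ÷ 261 ≈ 25.7%.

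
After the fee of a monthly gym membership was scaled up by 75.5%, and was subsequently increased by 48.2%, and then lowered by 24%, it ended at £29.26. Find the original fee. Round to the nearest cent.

The overall multiplier applied was 1.755 × 1.482 × 0.76 = 1.9766916.
So the original fee was £29.26 ÷ 1.9766916 ≈ £14.80.

£14.80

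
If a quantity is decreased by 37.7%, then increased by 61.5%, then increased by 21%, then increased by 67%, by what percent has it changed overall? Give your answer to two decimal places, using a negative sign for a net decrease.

The combined multiplier is 0.623 × 1.615 × 1.21 × 1.67 = 2.0331172015.
That corresponds to an increase of 103.31%.

103.31%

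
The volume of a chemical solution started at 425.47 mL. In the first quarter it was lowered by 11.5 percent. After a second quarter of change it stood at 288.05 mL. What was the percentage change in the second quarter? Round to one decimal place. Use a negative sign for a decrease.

-23.5%

After the first quarter: 425.47 × 0.885 = 376.54095.
Second-quarter multiplier: 288.05 ÷ 376.54095 ≈ 0.76499.
That is a change of -23.5%.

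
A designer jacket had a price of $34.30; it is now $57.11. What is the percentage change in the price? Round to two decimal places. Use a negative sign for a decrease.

Change: $57.11 − $34.30 = $22.81.
Relative to the original: $22.81 ÷ $34.30 ≈ 66.50%.

66.50%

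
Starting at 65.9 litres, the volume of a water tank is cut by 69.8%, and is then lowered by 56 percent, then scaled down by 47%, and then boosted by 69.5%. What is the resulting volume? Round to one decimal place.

7.9 litres

After the 69.8% decrease: 65.9 × 0.302 = 19.9018.
56% decrease: 19.9018 × 0.44 = 8.756792.
47% decrease: 8.756792 × 0.53 = 4.64109976.
Apply the 69.5% increase: 4.64109976 × 1.695 = 7.8666640932 ≈ 7.9.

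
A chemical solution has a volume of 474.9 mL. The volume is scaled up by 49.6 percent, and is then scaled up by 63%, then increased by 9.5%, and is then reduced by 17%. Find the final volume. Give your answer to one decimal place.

Each change multiplies by a factor: 1.496 × 1.63 × 1.095 × 0.83 = 2.216212548.
474.9 × 2.216212548 = 1052.4793390452 ≈ 1052.5.

1052.5 mL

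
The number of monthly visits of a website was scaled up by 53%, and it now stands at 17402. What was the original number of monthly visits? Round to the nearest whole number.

The overall multiplier applied was 1.53.
So the original number of monthly visits was 17402 ÷ 1.53 ≈ 11374.

11374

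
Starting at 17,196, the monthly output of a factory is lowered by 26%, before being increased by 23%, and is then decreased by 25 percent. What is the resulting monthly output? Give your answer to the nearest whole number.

11,739

26% decrease: 17,196 × 0.74 = 12725.04.
After the 23% increase: 12725.04 × 1.23 = 15651.7992.
25% decrease: 15651.7992 × 0.75 = 11738.8494 ≈ 11,739.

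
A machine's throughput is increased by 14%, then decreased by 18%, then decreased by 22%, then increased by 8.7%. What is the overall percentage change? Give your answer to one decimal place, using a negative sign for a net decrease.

-20.7%

The combined multiplier is 1.14 × 0.82 × 0.78 × 1.087 = 0.792579528.
That corresponds to a decrease of 20.7%.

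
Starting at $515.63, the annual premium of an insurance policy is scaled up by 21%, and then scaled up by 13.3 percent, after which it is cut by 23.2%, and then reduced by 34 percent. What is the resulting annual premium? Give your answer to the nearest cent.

$358.31

21% increase: $515.63 × 1.21 = $623.9123.
After the 13.3% increase: $623.9123 × 1.133 = $706.8926359.
Apply the 23.2% decrease: $706.8926359 × 0.768 = $542.8935443712.
Apply the 34% decrease: $542.8935443712 × 0.66 = $358.309739284992 ≈ $358.31.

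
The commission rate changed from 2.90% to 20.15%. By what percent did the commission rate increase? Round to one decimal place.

The change is 20.15 − 2.90 = 17.25 percentage points.
Relative to the original 2.90%, that is 17.25 ÷ 2.90 ≈ 594.8%.
So the commission rate rose by 594.8%.

594.8%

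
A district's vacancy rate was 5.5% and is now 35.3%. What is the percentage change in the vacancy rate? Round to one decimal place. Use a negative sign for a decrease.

541.8%

The change is 35.3 − 5.5 = 29.8 percentage points.
Relative to the original 5.5%, that is 29.8 ÷ 5.5 ≈ 541.8%.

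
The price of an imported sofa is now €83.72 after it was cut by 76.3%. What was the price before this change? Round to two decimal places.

€353.25

The overall multiplier applied was 0.237.
So the original price was €83.72 ÷ 0.237 ≈ €353.25.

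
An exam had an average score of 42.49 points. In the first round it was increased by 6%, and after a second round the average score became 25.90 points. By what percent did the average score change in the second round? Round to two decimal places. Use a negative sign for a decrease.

After the first round: 42.49 × 1.06 = 45.0394.
Second-round multiplier: 25.90 ÷ 45.0394 ≈ 0.575052.
That is a change of -42.49%.

-42.49%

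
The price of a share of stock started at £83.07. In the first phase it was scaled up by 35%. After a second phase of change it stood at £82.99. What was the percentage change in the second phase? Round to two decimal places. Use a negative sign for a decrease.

After the first phase: £83.07 × 1.35 = £112.1445.
Second-phase multiplier: £82.99 ÷ £112.1445 ≈ 0.740027.
That is a change of -26.00%.

-26.00%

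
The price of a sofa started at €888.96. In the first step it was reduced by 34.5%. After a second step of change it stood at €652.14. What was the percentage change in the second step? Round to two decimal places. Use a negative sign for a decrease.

After the first step: €888.96 × 0.655 = €582.2688.
Second-step multiplier: €652.14 ÷ €582.2688 ≈ 1.119998.
That is a change of 12.00%.

12.00%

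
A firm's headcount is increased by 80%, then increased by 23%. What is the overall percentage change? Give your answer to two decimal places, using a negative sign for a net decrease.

The combined multiplier is 1.8 × 1.23 = 2.214.
That corresponds to an increase of 121.40%.

121.40%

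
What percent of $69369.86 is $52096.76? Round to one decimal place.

$52096.76 ÷ $69369.86 ≈ 75.1%.

75.1%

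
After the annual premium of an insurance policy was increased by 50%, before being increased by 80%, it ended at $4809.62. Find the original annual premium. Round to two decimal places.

$1781.34

Undoing the 80% increase: $4809.62 ÷ 1.8 ≈ $2672.011111.
Undoing the 50% increase: $2672.011111 ÷ 1.5 ≈ $1781.34.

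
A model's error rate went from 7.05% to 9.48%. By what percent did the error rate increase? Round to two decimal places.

The change is 9.48 − 7.05 = 2.43 percentage points.
Relative to the original 7.05%, that is 2.43 ÷ 7.05 ≈ 34.47%.
So the error rate rose by 34.47%.

34.47%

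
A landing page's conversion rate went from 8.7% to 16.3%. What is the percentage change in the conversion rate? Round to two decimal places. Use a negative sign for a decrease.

87.36%

The change is 16.3 − 8.7 = 7.6 percentage points.
Relative to the original 8.7%, that is 7.6 ÷ 8.7 ≈ 87.36%.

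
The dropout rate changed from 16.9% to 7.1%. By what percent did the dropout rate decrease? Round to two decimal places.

The change is 7.1 − 16.9 = -9.8 percentage points.
Relative to the original 16.9%, that is -9.8 ÷ 16.9 ≈ -57.99%.
So the dropout rate fell by 57.99%.

57.99%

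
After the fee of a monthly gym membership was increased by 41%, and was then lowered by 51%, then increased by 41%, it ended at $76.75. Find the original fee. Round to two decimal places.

Undoing the 41% increase: $76.75 ÷ 1.41 ≈ $54.432624.
Undoing the 51% decrease: $54.432624 ÷ 0.49 ≈ $111.086988.
Undoing the 41% increase: $111.086988 ÷ 1.41 ≈ $78.79.

$78.79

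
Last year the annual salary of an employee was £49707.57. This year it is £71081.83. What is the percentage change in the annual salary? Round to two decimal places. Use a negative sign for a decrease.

Change: £71081.83 − £49707.57 = £21374.26.
Relative to the original: £21374.26 ÷ £49707.57 ≈ 43.00%.

43.00%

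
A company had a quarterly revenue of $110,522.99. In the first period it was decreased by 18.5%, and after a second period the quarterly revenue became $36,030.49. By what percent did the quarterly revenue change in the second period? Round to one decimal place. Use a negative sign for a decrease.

-60.0%

After the first period: $110,522.99 × 0.815 = $90076.23685.
Second-period multiplier: $36,030.49 ÷ $90076.23685 ≈ 0.4.
That is a change of -60.0%.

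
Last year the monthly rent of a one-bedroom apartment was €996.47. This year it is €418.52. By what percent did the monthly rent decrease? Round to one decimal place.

58.0%

Change: €418.52 − €996.47 = -€577.95.
Relative to the original: -€577.95 ÷ €996.47 ≈ -58.0%.
So the monthly rent decreased by 58.0%.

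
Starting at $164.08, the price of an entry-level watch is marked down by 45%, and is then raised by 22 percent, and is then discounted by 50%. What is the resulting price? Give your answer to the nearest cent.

$55.05

45% decrease: $164.08 × 0.55 = $90.244.
After the 22% increase: $90.244 × 1.22 = $110.09768.
50% decrease: $110.09768 × 0.5 = $55.04884 ≈ $55.05.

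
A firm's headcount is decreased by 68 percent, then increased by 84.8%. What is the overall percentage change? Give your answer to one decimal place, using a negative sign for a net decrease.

The combined multiplier is 0.32 × 1.848 = 0.59136.
That corresponds to a decrease of 40.9%.

-40.9%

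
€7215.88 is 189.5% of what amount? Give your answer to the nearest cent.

€3807.85

€7215.88 ÷ 1.895 ≈ €3807.85.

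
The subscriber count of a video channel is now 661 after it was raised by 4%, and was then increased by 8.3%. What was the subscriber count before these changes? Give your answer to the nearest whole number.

587

The overall multiplier applied was 1.04 × 1.083 = 1.12632.
So the original subscriber count was 661 ÷ 1.12632 ≈ 587.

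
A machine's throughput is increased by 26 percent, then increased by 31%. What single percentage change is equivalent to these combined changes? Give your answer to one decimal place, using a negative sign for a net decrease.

65.1%

The combined multiplier is 1.26 × 1.31 = 1.6506.
That corresponds to an increase of 65.1%.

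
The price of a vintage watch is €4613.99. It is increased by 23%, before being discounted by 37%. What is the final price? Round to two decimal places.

€3575.38

Apply the 23% increase: €4613.99 × 1.23 = €5675.2077.
Apply the 37% decrease: €5675.2077 × 0.63 = €3575.380851 ≈ €3575.38.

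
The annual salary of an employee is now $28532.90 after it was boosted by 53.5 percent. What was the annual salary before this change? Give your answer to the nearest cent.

The overall multiplier applied was 1.535.
So the original annual salary was $28532.90 ÷ 1.535 ≈ $18588.21.

$18588.21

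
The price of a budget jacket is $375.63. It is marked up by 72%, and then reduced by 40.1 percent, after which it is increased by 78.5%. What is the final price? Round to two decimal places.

After the 72% increase: $375.63 × 1.72 = $646.0836.
After the 40.1% decrease: $646.0836 × 0.599 = $387.0040764.
78.5% increase: $387.0040764 × 1.785 = $690.802276374 ≈ $690.80.

$690.80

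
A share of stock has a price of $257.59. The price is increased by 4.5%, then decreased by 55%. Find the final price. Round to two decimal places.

$121.13

Each change multiplies by a factor: 1.045 × 0.45 = 0.47025.
$257.59 × 0.47025 = $121.1316975 ≈ $121.13.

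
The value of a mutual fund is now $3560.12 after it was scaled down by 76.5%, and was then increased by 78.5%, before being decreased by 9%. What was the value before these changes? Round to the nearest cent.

Undoing the 9% decrease: $3560.12 ÷ 0.91 ≈ $3912.21978.
Undoing the 78.5% increase: $3912.21978 ÷ 1.785 ≈ $2191.719765.
Undoing the 76.5% decrease: $2191.719765 ÷ 0.235 ≈ $9326.47.

$9326.47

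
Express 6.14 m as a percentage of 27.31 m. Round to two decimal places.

6.14 m ÷ 27.31 m ≈ 22.48%.

22.48%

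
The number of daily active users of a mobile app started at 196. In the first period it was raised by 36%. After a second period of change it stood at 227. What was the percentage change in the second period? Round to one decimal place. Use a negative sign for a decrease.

After the first period: 196 × 1.36 = 266.56.
Second-period multiplier: 227 ÷ 266.56 ≈ 0.85159.
That is a change of -14.8%.

-14.8%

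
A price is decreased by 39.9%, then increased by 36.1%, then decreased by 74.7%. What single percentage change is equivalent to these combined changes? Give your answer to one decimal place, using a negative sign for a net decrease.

-79.3%

A 39.9% decrease multiplies by 0.601.
Then a 36.1% increase: 0.601 × 1.361 = 0.817961.
Then a 74.7% decrease: 0.817961 × 0.253 = 0.206944133.
Overall factor 0.206944133, i.e. -79.3%.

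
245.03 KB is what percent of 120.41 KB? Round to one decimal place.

203.5%

245.03 KB ÷ 120.41 KB ≈ 203.5%.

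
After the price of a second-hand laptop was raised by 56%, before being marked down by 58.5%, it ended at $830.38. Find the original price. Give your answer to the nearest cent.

$1,282.64

The overall multiplier applied was 1.56 × 0.415 = 0.6474.
So the original price was $830.38 ÷ 0.6474 ≈ $1,282.64.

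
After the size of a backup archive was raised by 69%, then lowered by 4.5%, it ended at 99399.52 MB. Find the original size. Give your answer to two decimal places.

Undoing the 4.5% decrease: 99399.52 ÷ 0.955 ≈ 104083.267016.
Undoing the 69% increase: 104083.267016 ÷ 1.69 ≈ 61587.73 MB.

61587.73 MB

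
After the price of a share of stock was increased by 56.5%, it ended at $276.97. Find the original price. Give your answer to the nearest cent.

$176.98

The overall multiplier applied was 1.565.
So the original price was $276.97 ÷ 1.565 ≈ $176.98.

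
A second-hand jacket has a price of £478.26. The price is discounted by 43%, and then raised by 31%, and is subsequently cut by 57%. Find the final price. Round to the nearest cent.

Apply the 43% decrease: £478.26 × 0.57 = £272.6082.
31% increase: £272.6082 × 1.31 = £357.116742.
57% decrease: £357.116742 × 0.43 = £153.56019906 ≈ £153.56.

£153.56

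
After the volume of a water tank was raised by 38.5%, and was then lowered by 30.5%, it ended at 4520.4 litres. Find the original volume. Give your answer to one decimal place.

The overall multiplier applied was 1.385 × 0.695 = 0.962575.
So the original volume was 4520.4 ÷ 0.962575 ≈ 4696.2 litres.

4696.2 litres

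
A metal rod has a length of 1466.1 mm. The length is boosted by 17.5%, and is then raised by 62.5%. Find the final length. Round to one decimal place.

After the 17.5% increase: 1466.1 × 1.175 = 1722.6675.
62.5% increase: 1722.6675 × 1.625 = 2799.3346875 ≈ 2799.3.

2799.3 mm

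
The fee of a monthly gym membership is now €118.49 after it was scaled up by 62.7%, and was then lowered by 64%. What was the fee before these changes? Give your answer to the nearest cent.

€202.30

Undoing the 64% decrease: €118.49 ÷ 0.36 ≈ €329.138889.
Undoing the 62.7% increase: €329.138889 ÷ 1.627 ≈ €202.30.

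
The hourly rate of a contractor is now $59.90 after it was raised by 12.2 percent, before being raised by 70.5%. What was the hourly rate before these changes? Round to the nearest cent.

Undoing the 70.5% increase: $59.90 ÷ 1.705 ≈ $35.131965.
Undoing the 12.2% increase: $35.131965 ÷ 1.122 ≈ $31.31.

$31.31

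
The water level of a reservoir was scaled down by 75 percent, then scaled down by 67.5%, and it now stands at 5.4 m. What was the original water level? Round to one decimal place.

66.5 m

The overall multiplier applied was 0.25 × 0.325 = 0.08125.
So the original water level was 5.4 ÷ 0.08125 ≈ 66.5 m.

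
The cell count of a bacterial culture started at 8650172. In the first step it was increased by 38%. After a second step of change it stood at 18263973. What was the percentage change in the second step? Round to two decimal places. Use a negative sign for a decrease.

53.00%

After the first step: 8650172 × 1.38 = 11937237.36.
Second-step multiplier: 18263973 ÷ 11937237.36 ≈ 1.53.
That is a change of 53.00%.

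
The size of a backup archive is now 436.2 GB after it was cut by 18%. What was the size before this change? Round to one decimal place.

532.0 GB

The overall multiplier applied was 0.82.
So the original size was 436.2 ÷ 0.82 ≈ 532.0 GB.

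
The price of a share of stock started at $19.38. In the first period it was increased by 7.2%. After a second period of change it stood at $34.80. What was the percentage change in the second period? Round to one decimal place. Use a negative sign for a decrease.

67.5%

After the first period: $19.38 × 1.072 = $20.77536.
Second-period multiplier: $34.80 ÷ $20.77536 ≈ 1.67506.
That is a change of 67.5%.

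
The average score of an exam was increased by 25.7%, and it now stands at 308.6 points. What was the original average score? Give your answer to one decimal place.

The overall multiplier applied was 1.257.
So the original average score was 308.6 ÷ 1.257 ≈ 245.5 points.

245.5 points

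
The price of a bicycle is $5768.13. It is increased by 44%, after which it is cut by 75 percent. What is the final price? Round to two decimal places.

$2076.53

Each change multiplies by a factor: 1.44 × 0.25 = 0.36.
$5768.13 × 0.36 = $2076.5268 ≈ $2076.53.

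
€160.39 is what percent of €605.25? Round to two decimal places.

26.50%

€160.39 ÷ €605.25 ≈ 26.50%.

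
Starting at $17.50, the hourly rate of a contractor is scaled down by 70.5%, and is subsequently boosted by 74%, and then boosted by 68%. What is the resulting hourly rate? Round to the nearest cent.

Each change multiplies by a factor: 0.295 × 1.74 × 1.68 = 0.862344.
$17.50 × 0.862344 = $15.09102 ≈ $15.09.

$15.09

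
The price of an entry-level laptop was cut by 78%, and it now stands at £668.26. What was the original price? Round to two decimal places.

The overall multiplier applied was 0.22.
So the original price was £668.26 ÷ 0.22 ≈ £3037.55.

£3037.55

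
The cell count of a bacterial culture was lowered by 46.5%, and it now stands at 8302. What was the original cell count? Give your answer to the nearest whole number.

15518

The overall multiplier applied was 0.535.
So the original cell count was 8302 ÷ 0.535 ≈ 15518.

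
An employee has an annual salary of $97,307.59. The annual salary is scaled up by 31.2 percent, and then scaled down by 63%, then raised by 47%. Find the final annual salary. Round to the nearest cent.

Apply the 31.2% increase: $97,307.59 × 1.312 = $127667.55808.
After the 63% decrease: $127667.55808 × 0.37 = $47236.9964896.
Apply the 47% increase: $47236.9964896 × 1.47 = $69438.384839712 ≈ $69,438.38.

$69,438.38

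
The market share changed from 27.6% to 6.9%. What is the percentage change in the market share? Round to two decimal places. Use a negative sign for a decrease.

-75.00%

The change is 6.9 − 27.6 = -20.7 percentage points.
Relative to the original 27.6%, that is -20.7 ÷ 27.6 = -75.00%.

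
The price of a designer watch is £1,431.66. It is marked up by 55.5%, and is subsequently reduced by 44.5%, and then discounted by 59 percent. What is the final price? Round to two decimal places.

55.5% increase: £1,431.66 × 1.555 = £2226.2313.
Apply the 44.5% decrease: £2226.2313 × 0.555 = £1235.5583715.
After the 59% decrease: £1235.5583715 × 0.41 = £506.578932315 ≈ £506.58.

£506.58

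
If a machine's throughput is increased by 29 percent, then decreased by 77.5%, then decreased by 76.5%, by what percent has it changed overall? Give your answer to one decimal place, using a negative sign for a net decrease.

-93.2%

A 29% increase multiplies by 1.29.
Then a 77.5% decrease: 1.29 × 0.225 = 0.29025.
Then a 76.5% decrease: 0.29025 × 0.235 = 0.06820875.
Overall factor 0.06820875, i.e. -93.2%.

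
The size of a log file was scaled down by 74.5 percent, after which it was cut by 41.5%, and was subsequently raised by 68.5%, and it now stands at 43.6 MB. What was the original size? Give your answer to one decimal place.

173.5 MB

Undoing the 68.5% increase: 43.6 ÷ 1.685 ≈ 25.875371.
Undoing the 41.5% decrease: 25.875371 ÷ 0.585 ≈ 44.231403.
Undoing the 74.5% decrease: 44.231403 ÷ 0.255 ≈ 173.5 MB.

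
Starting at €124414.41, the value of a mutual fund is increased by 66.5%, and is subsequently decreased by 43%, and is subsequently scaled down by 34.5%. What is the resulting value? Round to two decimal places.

€77339.45

After the 66.5% increase: €124414.41 × 1.665 = €207149.99265.
After the 43% decrease: €207149.99265 × 0.57 = €118075.4958105.
After the 34.5% decrease: €118075.4958105 × 0.655 = €77339.4497558775 ≈ €77339.45.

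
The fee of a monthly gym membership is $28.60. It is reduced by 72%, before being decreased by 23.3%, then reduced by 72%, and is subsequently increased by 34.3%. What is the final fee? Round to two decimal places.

$2.31

After the 72% decrease: $28.60 × 0.28 = $8.008.
After the 23.3% decrease: $8.008 × 0.767 = $6.142136.
72% decrease: $6.142136 × 0.28 = $1.71979808.
After the 34.3% increase: $1.71979808 × 1.343 = $2.30968882144 ≈ $2.31.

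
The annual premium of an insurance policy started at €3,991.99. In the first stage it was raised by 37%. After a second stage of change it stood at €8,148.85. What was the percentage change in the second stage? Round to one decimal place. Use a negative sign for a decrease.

After the first stage: €3,991.99 × 1.37 = €5469.0263.
Second-stage multiplier: €8,148.85 ÷ €5469.0263 ≈ 1.49.
That is a change of 49.0%.

49.0%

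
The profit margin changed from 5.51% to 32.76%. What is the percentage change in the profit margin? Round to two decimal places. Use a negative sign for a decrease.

494.56%

The change is 32.76 − 5.51 = 27.25 percentage points.
Relative to the original 5.51%, that is 27.25 ÷ 5.51 ≈ 494.56%.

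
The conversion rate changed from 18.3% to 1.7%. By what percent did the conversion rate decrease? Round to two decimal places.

The change is 1.7 − 18.3 = -16.6 percentage points.
Relative to the original 18.3%, that is -16.6 ÷ 18.3 ≈ -90.71%.
So the conversion rate fell by 90.71%.

90.71%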